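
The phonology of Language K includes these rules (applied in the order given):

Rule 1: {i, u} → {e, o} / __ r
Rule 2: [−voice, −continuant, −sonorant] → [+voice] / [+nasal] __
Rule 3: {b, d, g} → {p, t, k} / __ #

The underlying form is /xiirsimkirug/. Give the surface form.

xiersimgeruk

Rule 1 (pre-rhotic lowering): /i/ is a high vowel immediately before /r/, so it lowers to [e]. /i/ is a high vowel immediately before /r/, so it lowers to [e]. /xiirsimkirug/ → xiersimkerug.
Rule 2 (post-nasal voicing): /k/ is a voiceless stop immediately after the nasal /m/, so it voices to [g]. /xiersimkerug/ → xiersimgerug.
Rule 3 (final devoicing): /g/ is a voiced stop in word-final position, so it devoices to [k]. /xiersimgerug/ → xiersimgeruk.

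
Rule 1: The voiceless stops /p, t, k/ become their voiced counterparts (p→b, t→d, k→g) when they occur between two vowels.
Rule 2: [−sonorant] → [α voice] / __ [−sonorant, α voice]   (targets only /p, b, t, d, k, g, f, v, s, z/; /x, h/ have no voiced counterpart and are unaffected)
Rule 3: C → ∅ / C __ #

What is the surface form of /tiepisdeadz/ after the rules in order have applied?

Rule 1 (intervocalic voicing): /p/ is a voiceless stop between vowels /e/ and /i/, so it voices to [b]. /tiepisdeadz/ → tiebisdeadz.
Rule 2 (regressive voicing assimilation): /s/ precedes the voiced obstruent /d/, so it voices to [z] by assimilation. /tiebisdeadz/ → tiebizdeadz.
Rule 3 (final cluster simplification): /z/ is the second consonant of a word-final cluster /dz/, so it deletes. /tiebizdeadz/ → tiebizdead.

tiebizdead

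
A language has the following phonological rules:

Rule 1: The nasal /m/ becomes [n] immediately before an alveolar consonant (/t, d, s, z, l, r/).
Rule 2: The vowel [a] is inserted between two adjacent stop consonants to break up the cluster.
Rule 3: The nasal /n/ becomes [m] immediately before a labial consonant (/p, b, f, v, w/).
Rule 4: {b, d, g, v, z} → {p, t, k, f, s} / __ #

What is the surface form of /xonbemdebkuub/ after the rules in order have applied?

Rule 1 (nasal place assimilation): /m/ precedes the alveolar consonant /d/, so it assimilates in place to [n]. /xonbemdebkuub/ → xonbendebkuub.
Rule 2 (stop-cluster a-epenthesis): /b/ and /k/ form a stop–stop cluster, so [a] is inserted between them. /xonbendebkuub/ → xonbendebakuub.
Rule 3 (nasal place assimilation): /n/ precedes the labial consonant /b/, so it assimilates in place to [m]. /xonbendebakuub/ → xombendebakuub.
Rule 4 (final devoicing): /b/ is a voiced obstruent in word-final position, so it devoices to [p]. /xombendebakuub/ → xombendebakuup.

xombendebakuup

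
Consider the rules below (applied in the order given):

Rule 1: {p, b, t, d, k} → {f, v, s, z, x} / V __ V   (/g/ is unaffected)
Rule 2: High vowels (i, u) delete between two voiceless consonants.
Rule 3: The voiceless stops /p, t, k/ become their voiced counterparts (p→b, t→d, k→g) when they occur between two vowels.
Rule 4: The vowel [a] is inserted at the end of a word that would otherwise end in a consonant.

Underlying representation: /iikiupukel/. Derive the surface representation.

Rule 1 (intervocalic spirantization): /k/ is a stop between vowels /i/ and /i/, so it spirantizes to the fricative [x]. /p/ is a stop between vowels /u/ and /u/, so it spirantizes to the fricative [f]. /k/ is a stop between vowels /u/ and /e/, so it spirantizes to the fricative [x]. /iikiupukel/ → iixiufuxel.
Rule 2 (high vowel syncope): /u/ is a high vowel flanked by voiceless consonants /f/ and /x/, so it deletes. /iixiufuxel/ → iixiufxel.
Rule 3 (intervocalic voicing): no segment meets the environment; /iixiufxel/ is unchanged.
Rule 4 (final a-epenthesis): the form ends in the consonant /l/, so [a] is inserted word-finally. /iixiufxel/ → iixiufxela.

iixiufxela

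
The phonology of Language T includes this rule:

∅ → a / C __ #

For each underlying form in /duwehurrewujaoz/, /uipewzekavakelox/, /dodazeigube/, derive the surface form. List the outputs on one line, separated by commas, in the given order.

duwehurrewujaoza, uipewzekavakeloxa, dodazeigube

/duwehurrewujaoz/: the form ends in the consonant /z/, so [a] is inserted word-finally. → [duwehurrewujaoza].
/uipewzekavakelox/: the form ends in the consonant /x/, so [a] is inserted word-finally. → [uipewzekavakeloxa].
/dodazeigube/: the rule's environment is not met; surfaces unchanged as [dodazeigube].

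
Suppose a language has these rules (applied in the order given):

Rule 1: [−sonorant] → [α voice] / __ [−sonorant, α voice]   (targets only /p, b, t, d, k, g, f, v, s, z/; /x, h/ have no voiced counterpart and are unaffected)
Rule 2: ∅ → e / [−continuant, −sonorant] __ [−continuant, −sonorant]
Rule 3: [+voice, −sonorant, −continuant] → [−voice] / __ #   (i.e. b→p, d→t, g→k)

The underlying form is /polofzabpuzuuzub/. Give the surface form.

Rule 1 (regressive voicing assimilation): /f/ precedes the voiced obstruent /z/, so it voices to [v] by assimilation. /b/ precedes the voiceless obstruent /p/, so it devoices to [p] by assimilation. /polofzabpuzuuzub/ → polovzappuzuuzub.
Rule 2 (stop-cluster e-epenthesis): /p/ and /p/ form a stop–stop cluster, so [e] is inserted between them. /polovzappuzuuzub/ → polovzapepuzuuzub.
Rule 3 (final devoicing): /b/ is a voiced stop in word-final position, so it devoices to [p]. /polovzapepuzuuzub/ → polovzapepuzuuzup.

polovzapepuzuuzup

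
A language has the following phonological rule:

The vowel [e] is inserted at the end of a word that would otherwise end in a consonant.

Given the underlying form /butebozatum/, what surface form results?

butebozatume

the form ends in the consonant /m/, so [e] is inserted word-finally.
Surface form: [butebozatume].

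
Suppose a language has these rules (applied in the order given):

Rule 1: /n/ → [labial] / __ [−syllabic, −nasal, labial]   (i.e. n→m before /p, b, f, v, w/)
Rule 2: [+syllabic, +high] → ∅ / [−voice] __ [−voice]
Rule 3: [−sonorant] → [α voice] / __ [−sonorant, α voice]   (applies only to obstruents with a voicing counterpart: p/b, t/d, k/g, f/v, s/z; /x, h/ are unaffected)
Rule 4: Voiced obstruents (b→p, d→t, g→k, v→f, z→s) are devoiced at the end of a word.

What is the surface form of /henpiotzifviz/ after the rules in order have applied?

Rule 1 (nasal place assimilation): /n/ precedes the labial consonant /p/, so it assimilates in place to [m]. /henpiotzifviz/ → hempiotzifviz.
Rule 2 (high vowel syncope): no segment meets the environment; /hempiotzifviz/ is unchanged.
Rule 3 (regressive voicing assimilation): /t/ precedes the voiced obstruent /z/, so it voices to [d] by assimilation. /f/ precedes the voiced obstruent /v/, so it voices to [v] by assimilation. /hempiotzifviz/ → hempiodzivviz.
Rule 4 (final devoicing): /z/ is a voiced obstruent in word-final position, so it devoices to [s]. /hempiodzivviz/ → hempiodzivvis.

hempiodzivvis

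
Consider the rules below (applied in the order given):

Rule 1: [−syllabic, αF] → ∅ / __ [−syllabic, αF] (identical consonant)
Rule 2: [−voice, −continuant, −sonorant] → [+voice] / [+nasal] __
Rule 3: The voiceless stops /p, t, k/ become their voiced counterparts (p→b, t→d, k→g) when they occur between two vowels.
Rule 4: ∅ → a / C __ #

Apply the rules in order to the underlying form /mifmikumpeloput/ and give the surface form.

Rule 1 (degemination): no segment meets the environment; /mifmikumpeloput/ is unchanged.
Rule 2 (post-nasal voicing): /p/ is a voiceless stop immediately after the nasal /m/, so it voices to [b]. /mifmikumpeloput/ → mifmikumbeloput.
Rule 3 (intervocalic voicing): /k/ is a voiceless stop between vowels /i/ and /u/, so it voices to [g]. /p/ is a voiceless stop between vowels /o/ and /u/, so it voices to [b]. /mifmikumbeloput/ → mifmigumbelobut.
Rule 4 (final a-epenthesis): the form ends in the consonant /t/, so [a] is inserted word-finally. /mifmigumbelobut/ → mifmigumbelobuta.

mifmigumbelobuta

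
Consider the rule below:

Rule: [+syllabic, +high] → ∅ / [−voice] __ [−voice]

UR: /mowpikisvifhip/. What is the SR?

/i/ is a high vowel flanked by voiceless consonants /p/ and /k/, so it deletes.
/i/ is a high vowel flanked by voiceless consonants /k/ and /s/, so it deletes.
/i/ is a high vowel flanked by voiceless consonants /h/ and /p/, so it deletes.
The other instance of /i/ does not occur in the required environment and remains unchanged.
Surface form: [mowpksvifhp].

mowpksvifhp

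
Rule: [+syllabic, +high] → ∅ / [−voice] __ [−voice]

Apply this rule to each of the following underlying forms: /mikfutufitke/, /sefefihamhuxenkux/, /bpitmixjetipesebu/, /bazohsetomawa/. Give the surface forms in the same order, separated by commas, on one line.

mikftftke, sefefhamhxenkx, bptmixjetpesebu, bazohsetomawa

/mikfutufitke/: /u/ is a high vowel flanked by voiceless consonants /f/ and /t/, so it deletes. /u/ is a high vowel flanked by voiceless consonants /t/ and /f/, so it deletes. /i/ is a high vowel flanked by voiceless consonants /f/ and /t/, so it deletes. → [mikftftke].
/sefefihamhuxenkux/: /i/ is a high vowel flanked by voiceless consonants /f/ and /h/, so it deletes. /u/ is a high vowel flanked by voiceless consonants /h/ and /x/, so it deletes. /u/ is a high vowel flanked by voiceless consonants /k/ and /x/, so it deletes. → [sefefhamhxenkx].
/bpitmixjetipesebu/: /i/ is a high vowel flanked by voiceless consonants /p/ and /t/, so it deletes. /i/ is a high vowel flanked by voiceless consonants /t/ and /p/, so it deletes. → [bptmixjetpesebu].
/bazohsetomawa/: the rule's environment is not met; surfaces unchanged as [bazohsetomawa].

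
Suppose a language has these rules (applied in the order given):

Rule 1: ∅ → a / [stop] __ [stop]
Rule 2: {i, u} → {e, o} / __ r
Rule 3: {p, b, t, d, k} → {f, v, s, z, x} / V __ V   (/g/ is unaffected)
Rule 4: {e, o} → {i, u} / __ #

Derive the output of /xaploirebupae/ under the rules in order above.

Rule 1 (stop-cluster a-epenthesis): no segment meets the environment; /xaploirebupae/ is unchanged.
Rule 2 (pre-rhotic lowering): /i/ is a high vowel immediately before /r/, so it lowers to [e]. /xaploirebupae/ → xaploerebupae.
Rule 3 (intervocalic spirantization): /b/ is a stop between vowels /e/ and /u/, so it spirantizes to the fricative [v]. /p/ is a stop between vowels /u/ and /a/, so it spirantizes to the fricative [f]. /xaploerebupae/ → xaploerevufae.
Rule 4 (final vowel raising): /e/ is a mid vowel in word-final position, so it raises to [i]. /xaploerevufae/ → xaploerevufai.

xaploerevufai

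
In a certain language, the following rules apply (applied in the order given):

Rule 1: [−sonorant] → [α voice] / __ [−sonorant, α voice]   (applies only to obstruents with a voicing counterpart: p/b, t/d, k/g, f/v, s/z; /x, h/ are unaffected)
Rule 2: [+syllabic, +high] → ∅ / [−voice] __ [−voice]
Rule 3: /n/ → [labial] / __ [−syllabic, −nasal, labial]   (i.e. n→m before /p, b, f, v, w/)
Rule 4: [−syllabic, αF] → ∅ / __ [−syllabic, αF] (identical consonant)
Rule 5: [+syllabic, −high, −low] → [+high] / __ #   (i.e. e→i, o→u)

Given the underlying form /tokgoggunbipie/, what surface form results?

togogumbipii

Rule 1 (regressive voicing assimilation): /k/ precedes the voiced obstruent /g/, so it voices to [g] by assimilation. /tokgoggunbipie/ → toggoggunbipie.
Rule 2 (high vowel syncope): no segment meets the environment; /toggoggunbipie/ is unchanged.
Rule 3 (nasal place assimilation): /n/ precedes the labial consonant /b/, so it assimilates in place to [m]. /toggoggunbipie/ → toggoggumbipie.
Rule 4 (degemination): /gg/ is a geminate; the first /g/ deletes. /gg/ is a geminate; the first /g/ deletes. /toggoggumbipie/ → togogumbipie.
Rule 5 (final vowel raising): /e/ is a mid vowel in word-final position, so it raises to [i]. /togogumbipie/ → togogumbipii.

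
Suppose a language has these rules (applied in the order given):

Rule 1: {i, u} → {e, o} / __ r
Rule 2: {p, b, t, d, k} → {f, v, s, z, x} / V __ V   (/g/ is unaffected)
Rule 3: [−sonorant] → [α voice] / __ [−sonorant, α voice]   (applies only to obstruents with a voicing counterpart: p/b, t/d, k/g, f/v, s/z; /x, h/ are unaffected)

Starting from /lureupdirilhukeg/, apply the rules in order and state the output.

Rule 1 (pre-rhotic lowering): /u/ is a high vowel immediately before /r/, so it lowers to [o]. /i/ is a high vowel immediately before /r/, so it lowers to [e]. /lureupdirilhukeg/ → loreupderilhukeg.
Rule 2 (intervocalic spirantization): /k/ is a stop between vowels /u/ and /e/, so it spirantizes to the fricative [x]. /loreupderilhukeg/ → loreupderilhuxeg.
Rule 3 (regressive voicing assimilation): /p/ precedes the voiced obstruent /d/, so it voices to [b] by assimilation. /loreupderilhuxeg/ → loreubderilhuxeg.

loreubderilhuxeg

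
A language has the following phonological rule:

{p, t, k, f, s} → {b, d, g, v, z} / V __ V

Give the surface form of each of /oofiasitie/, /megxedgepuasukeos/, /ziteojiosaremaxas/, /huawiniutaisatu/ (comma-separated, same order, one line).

ooviazidie, megxedgebuazugeos, zideojiozaremaxas, huawiniudaizadu

/oofiasitie/: /f/ is a voiceless obstruent between vowels /o/ and /i/, so it voices to [v]. /s/ is a voiceless obstruent between vowels /a/ and /i/, so it voices to [z]. /t/ is a voiceless obstruent between vowels /i/ and /i/, so it voices to [d]. → [ooviazidie].
/megxedgepuasukeos/: /p/ is a voiceless obstruent between vowels /e/ and /u/, so it voices to [b]. /s/ is a voiceless obstruent between vowels /a/ and /u/, so it voices to [z]. /k/ is a voiceless obstruent between vowels /u/ and /e/, so it voices to [g]. → [megxedgebuazugeos].
/ziteojiosaremaxas/: /t/ is a voiceless obstruent between vowels /i/ and /e/, so it voices to [d]. /s/ is a voiceless obstruent between vowels /o/ and /a/, so it voices to [z]. → [zideojiozaremaxas].
/huawiniutaisatu/: /t/ is a voiceless obstruent between vowels /u/ and /a/, so it voices to [d]. /s/ is a voiceless obstruent between vowels /i/ and /a/, so it voices to [z]. /t/ is a voiceless obstruent between vowels /a/ and /u/, so it voices to [d]. → [huawiniudaizadu].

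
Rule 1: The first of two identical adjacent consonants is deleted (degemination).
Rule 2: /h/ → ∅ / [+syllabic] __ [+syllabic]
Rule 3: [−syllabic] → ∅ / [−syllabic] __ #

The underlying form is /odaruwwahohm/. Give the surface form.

odaruwaoh

Rule 1 (degemination): /ww/ is a geminate; the first /w/ deletes. /odaruwwahohm/ → odaruwahohm.
Rule 2 (intervocalic h-deletion): /h/ occurs between vowels /a/ and /o/, so it deletes. /odaruwahohm/ → odaruwaohm.
Rule 3 (final cluster simplification): /m/ is the second consonant of a word-final cluster /hm/, so it deletes. /odaruwaohm/ → odaruwaoh.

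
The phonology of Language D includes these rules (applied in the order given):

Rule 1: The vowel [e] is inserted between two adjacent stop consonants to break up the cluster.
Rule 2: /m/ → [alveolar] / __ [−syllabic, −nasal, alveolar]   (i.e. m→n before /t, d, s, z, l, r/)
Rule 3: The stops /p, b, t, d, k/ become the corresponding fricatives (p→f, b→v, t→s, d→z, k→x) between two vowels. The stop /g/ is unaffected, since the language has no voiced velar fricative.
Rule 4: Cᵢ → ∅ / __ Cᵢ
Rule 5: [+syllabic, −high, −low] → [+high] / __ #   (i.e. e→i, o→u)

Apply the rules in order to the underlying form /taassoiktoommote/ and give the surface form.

Rule 1 (stop-cluster e-epenthesis): /k/ and /t/ form a stop–stop cluster, so [e] is inserted between them. /taassoiktoommote/ → taassoiketoommote.
Rule 2 (nasal place assimilation): no segment meets the environment; /taassoiketoommote/ is unchanged.
Rule 3 (intervocalic spirantization): /k/ is a stop between vowels /i/ and /e/, so it spirantizes to the fricative [x]. /t/ is a stop between vowels /e/ and /o/, so it spirantizes to the fricative [s]. /t/ is a stop between vowels /o/ and /e/, so it spirantizes to the fricative [s]. /taassoiketoommote/ → taassoixesoommose.
Rule 4 (degemination): /ss/ is a geminate; the first /s/ deletes. /mm/ is a geminate; the first /m/ deletes. /taassoixesoommose/ → taasoixesoomose.
Rule 5 (final vowel raising): /e/ is a mid vowel in word-final position, so it raises to [i]. /taasoixesoomose/ → taasoixesoomosi.

taasoixesoomosi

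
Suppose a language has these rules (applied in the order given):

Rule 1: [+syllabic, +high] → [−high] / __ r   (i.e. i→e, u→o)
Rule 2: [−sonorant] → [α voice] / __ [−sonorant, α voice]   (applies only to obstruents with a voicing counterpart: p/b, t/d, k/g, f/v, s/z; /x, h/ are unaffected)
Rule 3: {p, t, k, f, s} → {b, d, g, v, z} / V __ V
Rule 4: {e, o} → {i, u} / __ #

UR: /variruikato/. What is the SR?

Rule 1 (pre-rhotic lowering): /i/ is a high vowel immediately before /r/, so it lowers to [e]. /variruikato/ → vareruikato.
Rule 2 (regressive voicing assimilation): no segment meets the environment; /vareruikato/ is unchanged.
Rule 3 (intervocalic voicing): /k/ is a voiceless obstruent between vowels /i/ and /a/, so it voices to [g]. /t/ is a voiceless obstruent between vowels /a/ and /o/, so it voices to [d]. /vareruikato/ → vareruigado.
Rule 4 (final vowel raising): /o/ is a mid vowel in word-final position, so it raises to [u]. /vareruigado/ → vareruigadu.

vareruigadu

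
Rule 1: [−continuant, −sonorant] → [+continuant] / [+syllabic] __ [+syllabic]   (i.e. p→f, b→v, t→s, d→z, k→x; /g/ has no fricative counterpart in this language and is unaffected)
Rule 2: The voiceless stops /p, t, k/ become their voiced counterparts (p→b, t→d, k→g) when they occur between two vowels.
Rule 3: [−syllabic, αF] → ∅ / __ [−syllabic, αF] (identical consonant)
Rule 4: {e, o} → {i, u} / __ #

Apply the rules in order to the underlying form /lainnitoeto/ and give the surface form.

Rule 1 (intervocalic spirantization): /t/ is a stop between vowels /i/ and /o/, so it spirantizes to the fricative [s]. /t/ is a stop between vowels /e/ and /o/, so it spirantizes to the fricative [s]. /lainnitoeto/ → lainnisoeso.
Rule 2 (intervocalic voicing): no segment meets the environment; /lainnisoeso/ is unchanged.
Rule 3 (degemination): /nn/ is a geminate; the first /n/ deletes. /lainnisoeso/ → lainisoeso.
Rule 4 (final vowel raising): /o/ is a mid vowel in word-final position, so it raises to [u]. /lainisoeso/ → lainisoesu.

lainisoesu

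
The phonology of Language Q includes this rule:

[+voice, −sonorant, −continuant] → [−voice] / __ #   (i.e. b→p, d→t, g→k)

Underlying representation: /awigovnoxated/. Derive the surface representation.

awigovnoxatet

/d/ is a voiced stop in word-final position, so it devoices to [t].
Surface form: [awigovnoxatet].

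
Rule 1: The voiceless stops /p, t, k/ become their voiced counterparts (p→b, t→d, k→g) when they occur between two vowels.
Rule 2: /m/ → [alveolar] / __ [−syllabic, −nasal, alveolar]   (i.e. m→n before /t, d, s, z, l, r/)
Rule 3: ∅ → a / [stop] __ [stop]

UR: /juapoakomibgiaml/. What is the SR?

Rule 1 (intervocalic voicing): /p/ is a voiceless stop between vowels /a/ and /o/, so it voices to [b]. /k/ is a voiceless stop between vowels /a/ and /o/, so it voices to [g]. /juapoakomibgiaml/ → juaboagomibgiaml.
Rule 2 (nasal place assimilation): /m/ precedes the alveolar consonant /l/, so it assimilates in place to [n]. /juaboagomibgiaml/ → juaboagomibgianl.
Rule 3 (stop-cluster a-epenthesis): /b/ and /g/ form a stop–stop cluster, so [a] is inserted between them. /juaboagomibgianl/ → juaboagomibagianl.

juaboagomibagianl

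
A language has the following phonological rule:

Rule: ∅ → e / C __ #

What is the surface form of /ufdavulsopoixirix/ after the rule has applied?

ufdavulsopoixirixe

the form ends in the consonant /x/, so [e] is inserted word-finally.
Surface form: [ufdavulsopoixirixe].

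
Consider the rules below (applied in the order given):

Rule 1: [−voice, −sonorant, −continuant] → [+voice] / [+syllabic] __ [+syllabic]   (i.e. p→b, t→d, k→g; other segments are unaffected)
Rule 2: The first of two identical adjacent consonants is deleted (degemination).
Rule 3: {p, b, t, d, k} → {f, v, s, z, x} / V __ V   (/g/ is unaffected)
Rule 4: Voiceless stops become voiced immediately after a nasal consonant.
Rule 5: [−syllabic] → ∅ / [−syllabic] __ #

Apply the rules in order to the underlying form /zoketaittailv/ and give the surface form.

Rule 1 (intervocalic voicing): /k/ is a voiceless stop between vowels /o/ and /e/, so it voices to [g]. /t/ is a voiceless stop between vowels /e/ and /a/, so it voices to [d]. /zoketaittailv/ → zogedaittailv.
Rule 2 (degemination): /tt/ is a geminate; the first /t/ deletes. /zogedaittailv/ → zogedaitailv.
Rule 3 (intervocalic spirantization): /d/ is a stop between vowels /e/ and /a/, so it spirantizes to the fricative [z]. /t/ is a stop between vowels /i/ and /a/, so it spirantizes to the fricative [s]. /zogedaitailv/ → zogezaisailv.
Rule 4 (post-nasal voicing): no segment meets the environment; /zogezaisailv/ is unchanged.
Rule 5 (final cluster simplification): /v/ is the second consonant of a word-final cluster /lv/, so it deletes. /zogezaisailv/ → zogezaisail.

zogezaisail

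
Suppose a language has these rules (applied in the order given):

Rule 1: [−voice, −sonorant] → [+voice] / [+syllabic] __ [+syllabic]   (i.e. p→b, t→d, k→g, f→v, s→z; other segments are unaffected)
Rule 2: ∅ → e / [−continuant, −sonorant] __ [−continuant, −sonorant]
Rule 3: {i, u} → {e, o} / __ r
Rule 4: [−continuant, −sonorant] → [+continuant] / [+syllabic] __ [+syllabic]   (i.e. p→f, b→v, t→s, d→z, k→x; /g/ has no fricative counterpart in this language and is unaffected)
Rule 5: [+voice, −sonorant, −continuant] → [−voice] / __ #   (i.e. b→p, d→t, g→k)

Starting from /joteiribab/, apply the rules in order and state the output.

jozeerivap

Rule 1 (intervocalic voicing): /t/ is a voiceless obstruent between vowels /o/ and /e/, so it voices to [d]. /joteiribab/ → jodeiribab.
Rule 2 (stop-cluster e-epenthesis): no segment meets the environment; /jodeiribab/ is unchanged.
Rule 3 (pre-rhotic lowering): /i/ is a high vowel immediately before /r/, so it lowers to [e]. /jodeiribab/ → jodeeribab.
Rule 4 (intervocalic spirantization): /d/ is a stop between vowels /o/ and /e/, so it spirantizes to the fricative [z]. /b/ is a stop between vowels /i/ and /a/, so it spirantizes to the fricative [v]. /jodeeribab/ → jozeerivab.
Rule 5 (final devoicing): /b/ is a voiced stop in word-final position, so it devoices to [p]. /jozeerivab/ → jozeerivap.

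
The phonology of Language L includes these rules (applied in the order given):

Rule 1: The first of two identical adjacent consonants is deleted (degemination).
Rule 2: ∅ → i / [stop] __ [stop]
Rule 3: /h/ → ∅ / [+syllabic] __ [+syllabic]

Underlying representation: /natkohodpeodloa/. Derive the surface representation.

Rule 1 (degemination): no segment meets the environment; /natkohodpeodloa/ is unchanged.
Rule 2 (stop-cluster i-epenthesis): /t/ and /k/ form a stop–stop cluster, so [i] is inserted between them. /d/ and /p/ form a stop–stop cluster, so [i] is inserted between them. /natkohodpeodloa/ → natikohodipeodloa.
Rule 3 (intervocalic h-deletion): /h/ occurs between vowels /o/ and /o/, so it deletes. /natikohodipeodloa/ → natikoodipeodloa.

natikoodipeodloa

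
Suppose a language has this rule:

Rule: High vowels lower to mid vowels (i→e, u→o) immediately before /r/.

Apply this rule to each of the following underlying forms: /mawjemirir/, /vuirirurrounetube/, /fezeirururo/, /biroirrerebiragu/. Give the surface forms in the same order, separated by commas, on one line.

/mawjemirir/: /i/ is a high vowel immediately before /r/, so it lowers to [e]. /i/ is a high vowel immediately before /r/, so it lowers to [e]. → [mawjemerer].
/vuirirurrounetube/: /i/ is a high vowel immediately before /r/, so it lowers to [e]. /i/ is a high vowel immediately before /r/, so it lowers to [e]. /u/ is a high vowel immediately before /r/, so it lowers to [o]. → [vuererorrounetube].
/fezeirururo/: /i/ is a high vowel immediately before /r/, so it lowers to [e]. /u/ is a high vowel immediately before /r/, so it lowers to [o]. /u/ is a high vowel immediately before /r/, so it lowers to [o]. → [fezeerororo].
/biroirrerebiragu/: /i/ is a high vowel immediately before /r/, so it lowers to [e]. /i/ is a high vowel immediately before /r/, so it lowers to [e]. /i/ is a high vowel immediately before /r/, so it lowers to [e]. → [beroerrereberagu].

mawjemerer, vuererorrounetube, fezeerororo, beroerrereberagu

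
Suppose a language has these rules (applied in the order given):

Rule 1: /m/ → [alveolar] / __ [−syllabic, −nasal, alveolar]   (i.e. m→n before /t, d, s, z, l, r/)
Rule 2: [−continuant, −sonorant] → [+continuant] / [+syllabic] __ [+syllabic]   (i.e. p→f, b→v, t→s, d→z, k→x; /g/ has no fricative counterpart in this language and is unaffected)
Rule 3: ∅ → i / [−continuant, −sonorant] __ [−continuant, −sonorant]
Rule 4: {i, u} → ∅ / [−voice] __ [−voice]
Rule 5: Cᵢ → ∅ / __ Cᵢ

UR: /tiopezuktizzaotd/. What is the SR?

Rule 1 (nasal place assimilation): no segment meets the environment; /tiopezuktizzaotd/ is unchanged.
Rule 2 (intervocalic spirantization): /p/ is a stop between vowels /o/ and /e/, so it spirantizes to the fricative [f]. /tiopezuktizzaotd/ → tiofezuktizzaotd.
Rule 3 (stop-cluster i-epenthesis): /k/ and /t/ form a stop–stop cluster, so [i] is inserted between them. /t/ and /d/ form a stop–stop cluster, so [i] is inserted between them. /tiofezuktizzaotd/ → tiofezukitizzaotid.
Rule 4 (high vowel syncope): /i/ is a high vowel flanked by voiceless consonants /k/ and /t/, so it deletes. /tiofezukitizzaotid/ → tiofezuktizzaotid.
Rule 5 (degemination): /zz/ is a geminate; the first /z/ deletes. /tiofezuktizzaotid/ → tiofezuktizaotid.

tiofezuktizaotid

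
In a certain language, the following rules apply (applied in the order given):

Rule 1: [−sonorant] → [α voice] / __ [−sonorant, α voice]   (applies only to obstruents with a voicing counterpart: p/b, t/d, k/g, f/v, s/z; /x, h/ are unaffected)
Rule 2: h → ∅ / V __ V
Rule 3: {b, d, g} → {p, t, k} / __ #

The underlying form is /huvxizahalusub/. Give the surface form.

hufxizaalusup

Rule 1 (regressive voicing assimilation): /v/ precedes the voiceless obstruent /x/, so it devoices to [f] by assimilation. /huvxizahalusub/ → hufxizahalusub.
Rule 2 (intervocalic h-deletion): /h/ occurs between vowels /a/ and /a/, so it deletes. /hufxizahalusub/ → hufxizaalusub.
Rule 3 (final devoicing): /b/ is a voiced stop in word-final position, so it devoices to [p]. /hufxizaalusub/ → hufxizaalusup.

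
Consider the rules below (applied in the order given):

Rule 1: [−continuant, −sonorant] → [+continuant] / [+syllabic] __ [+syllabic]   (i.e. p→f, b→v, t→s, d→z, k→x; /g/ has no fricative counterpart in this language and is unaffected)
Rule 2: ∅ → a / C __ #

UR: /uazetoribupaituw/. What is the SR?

uazesorivufaisuwa

Rule 1 (intervocalic spirantization): /t/ is a stop between vowels /e/ and /o/, so it spirantizes to the fricative [s]. /b/ is a stop between vowels /i/ and /u/, so it spirantizes to the fricative [v]. /p/ is a stop between vowels /u/ and /a/, so it spirantizes to the fricative [f]. /t/ is a stop between vowels /i/ and /u/, so it spirantizes to the fricative [s]. /uazetoribupaituw/ → uazesorivufaisuw.
Rule 2 (final a-epenthesis): the form ends in the consonant /w/, so [a] is inserted word-finally. /uazesorivufaisuw/ → uazesorivufaisuwa.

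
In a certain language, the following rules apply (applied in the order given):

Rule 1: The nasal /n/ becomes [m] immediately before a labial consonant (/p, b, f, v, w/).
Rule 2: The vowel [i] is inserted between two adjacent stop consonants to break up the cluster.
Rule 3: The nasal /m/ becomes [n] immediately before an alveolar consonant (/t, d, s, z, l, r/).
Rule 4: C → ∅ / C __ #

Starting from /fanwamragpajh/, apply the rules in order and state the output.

Rule 1 (nasal place assimilation): /n/ precedes the labial consonant /w/, so it assimilates in place to [m]. /fanwamragpajh/ → famwamragpajh.
Rule 2 (stop-cluster i-epenthesis): /g/ and /p/ form a stop–stop cluster, so [i] is inserted between them. /famwamragpajh/ → famwamragipajh.
Rule 3 (nasal place assimilation): /m/ precedes the alveolar consonant /r/, so it assimilates in place to [n]. /famwamragipajh/ → famwanragipajh.
Rule 4 (final cluster simplification): /h/ is the second consonant of a word-final cluster /jh/, so it deletes. /famwanragipajh/ → famwanragipaj.

famwanragipaj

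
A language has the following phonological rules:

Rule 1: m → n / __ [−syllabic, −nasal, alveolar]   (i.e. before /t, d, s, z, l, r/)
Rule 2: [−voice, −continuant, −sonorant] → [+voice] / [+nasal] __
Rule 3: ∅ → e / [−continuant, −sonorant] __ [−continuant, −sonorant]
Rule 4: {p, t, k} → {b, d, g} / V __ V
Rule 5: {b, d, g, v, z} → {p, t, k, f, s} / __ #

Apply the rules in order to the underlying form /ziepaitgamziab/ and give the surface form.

ziebaideganziap

Rule 1 (nasal place assimilation): /m/ precedes the alveolar consonant /z/, so it assimilates in place to [n]. /ziepaitgamziab/ → ziepaitganziab.
Rule 2 (post-nasal voicing): no segment meets the environment; /ziepaitganziab/ is unchanged.
Rule 3 (stop-cluster e-epenthesis): /t/ and /g/ form a stop–stop cluster, so [e] is inserted between them. /ziepaitganziab/ → ziepaiteganziab.
Rule 4 (intervocalic voicing): /p/ is a voiceless stop between vowels /e/ and /a/, so it voices to [b]. /t/ is a voiceless stop between vowels /i/ and /e/, so it voices to [d]. /ziepaiteganziab/ → ziebaideganziab.
Rule 5 (final devoicing): /b/ is a voiced obstruent in word-final position, so it devoices to [p]. /ziebaideganziab/ → ziebaideganziap.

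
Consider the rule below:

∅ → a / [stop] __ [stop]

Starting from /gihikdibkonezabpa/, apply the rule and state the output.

gihikadibakonezabapa

/k/ and /d/ form a stop–stop cluster, so [a] is inserted between them.
/b/ and /k/ form a stop–stop cluster, so [a] is inserted between them.
/b/ and /p/ form a stop–stop cluster, so [a] is inserted between them.
Surface form: [gihikadibakonezabapa].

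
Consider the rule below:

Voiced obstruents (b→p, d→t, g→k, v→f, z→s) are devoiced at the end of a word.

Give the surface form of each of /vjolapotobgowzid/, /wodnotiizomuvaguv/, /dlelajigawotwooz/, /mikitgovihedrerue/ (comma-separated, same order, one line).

/vjolapotobgowzid/: /d/ is a voiced obstruent in word-final position, so it devoices to [t]. → [vjolapotobgowzit].
/wodnotiizomuvaguv/: /v/ is a voiced obstruent in word-final position, so it devoices to [f]. → [wodnotiizomuvaguf].
/dlelajigawotwooz/: /z/ is a voiced obstruent in word-final position, so it devoices to [s]. → [dlelajigawotwoos].
/mikitgovihedrerue/: the rule's environment is not met; surfaces unchanged as [mikitgovihedrerue].

vjolapotobgowzit, wodnotiizomuvaguf, dlelajigawotwoos, mikitgovihedrerue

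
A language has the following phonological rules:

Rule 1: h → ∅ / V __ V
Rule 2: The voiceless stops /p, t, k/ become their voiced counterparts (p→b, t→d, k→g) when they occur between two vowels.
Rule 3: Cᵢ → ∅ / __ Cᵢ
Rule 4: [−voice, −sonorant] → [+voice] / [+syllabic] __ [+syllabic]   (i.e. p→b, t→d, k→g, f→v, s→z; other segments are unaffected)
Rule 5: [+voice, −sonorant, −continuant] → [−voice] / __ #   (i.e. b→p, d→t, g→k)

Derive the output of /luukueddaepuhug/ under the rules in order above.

Rule 1 (intervocalic h-deletion): /h/ occurs between vowels /u/ and /u/, so it deletes. /luukueddaepuhug/ → luukueddaepuug.
Rule 2 (intervocalic voicing): /k/ is a voiceless stop between vowels /u/ and /u/, so it voices to [g]. /p/ is a voiceless stop between vowels /e/ and /u/, so it voices to [b]. /luukueddaepuug/ → luugueddaebuug.
Rule 3 (degemination): /dd/ is a geminate; the first /d/ deletes. /luugueddaebuug/ → luuguedaebuug.
Rule 4 (intervocalic voicing): no segment meets the environment; /luuguedaebuug/ is unchanged.
Rule 5 (final devoicing): /g/ is a voiced stop in word-final position, so it devoices to [k]. /luuguedaebuug/ → luuguedaebuuk.

luuguedaebuuk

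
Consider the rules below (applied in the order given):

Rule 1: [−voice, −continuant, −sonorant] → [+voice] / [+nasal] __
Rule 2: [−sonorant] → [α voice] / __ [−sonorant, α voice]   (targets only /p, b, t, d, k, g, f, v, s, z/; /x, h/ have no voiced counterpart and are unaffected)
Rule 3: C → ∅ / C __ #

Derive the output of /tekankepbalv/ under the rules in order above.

Rule 1 (post-nasal voicing): /k/ is a voiceless stop immediately after the nasal /n/, so it voices to [g]. /tekankepbalv/ → tekangepbalv.
Rule 2 (regressive voicing assimilation): /p/ precedes the voiced obstruent /b/, so it voices to [b] by assimilation. /tekangepbalv/ → tekangebbalv.
Rule 3 (final cluster simplification): /v/ is the second consonant of a word-final cluster /lv/, so it deletes. /tekangebbalv/ → tekangebbal.

tekangebbal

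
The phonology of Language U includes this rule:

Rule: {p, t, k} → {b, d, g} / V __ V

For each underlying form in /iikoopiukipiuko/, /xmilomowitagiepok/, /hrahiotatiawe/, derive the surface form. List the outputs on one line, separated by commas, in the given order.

iigoobiugibiugo, xmilomowidagiebok, hrahiodadiawe

/iikoopiukipiuko/: /k/ is a voiceless stop between vowels /i/ and /o/, so it voices to [g]. /p/ is a voiceless stop between vowels /o/ and /i/, so it voices to [b]. /k/ is a voiceless stop between vowels /u/ and /i/, so it voices to [g]. /p/ is a voiceless stop between vowels /i/ and /i/, so it voices to [b]. /k/ is a voiceless stop between vowels /u/ and /o/, so it voices to [g]. → [iigoobiugibiugo].
/xmilomowitagiepok/: /t/ is a voiceless stop between vowels /i/ and /a/, so it voices to [d]. /p/ is a voiceless stop between vowels /e/ and /o/, so it voices to [b]. → [xmilomowidagiebok].
/hrahiotatiawe/: /t/ is a voiceless stop between vowels /o/ and /a/, so it voices to [d]. /t/ is a voiceless stop between vowels /a/ and /i/, so it voices to [d]. → [hrahiodadiawe].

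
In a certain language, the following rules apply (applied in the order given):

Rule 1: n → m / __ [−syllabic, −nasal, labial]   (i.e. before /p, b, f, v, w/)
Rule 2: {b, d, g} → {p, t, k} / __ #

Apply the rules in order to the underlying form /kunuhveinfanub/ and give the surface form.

kunuhveimfanup

Rule 1 (nasal place assimilation): /n/ precedes the labial consonant /f/, so it assimilates in place to [m]. /kunuhveinfanub/ → kunuhveimfanub.
Rule 2 (final devoicing): /b/ is a voiced stop in word-final position, so it devoices to [p]. /kunuhveimfanub/ → kunuhveimfanup.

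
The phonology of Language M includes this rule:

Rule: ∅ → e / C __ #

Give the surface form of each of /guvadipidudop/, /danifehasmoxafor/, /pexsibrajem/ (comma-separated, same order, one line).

guvadipidudope, danifehasmoxafore, pexsibrajeme

/guvadipidudop/: the form ends in the consonant /p/, so [e] is inserted word-finally. → [guvadipidudope].
/danifehasmoxafor/: the form ends in the consonant /r/, so [e] is inserted word-finally. → [danifehasmoxafore].
/pexsibrajem/: the form ends in the consonant /m/, so [e] is inserted word-finally. → [pexsibrajeme].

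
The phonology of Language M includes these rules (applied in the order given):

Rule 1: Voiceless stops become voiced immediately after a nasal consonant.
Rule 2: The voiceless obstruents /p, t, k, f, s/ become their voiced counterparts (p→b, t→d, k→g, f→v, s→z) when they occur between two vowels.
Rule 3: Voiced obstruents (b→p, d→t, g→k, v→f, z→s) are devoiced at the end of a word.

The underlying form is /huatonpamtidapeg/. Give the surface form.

Rule 1 (post-nasal voicing): /p/ is a voiceless stop immediately after the nasal /n/, so it voices to [b]. /t/ is a voiceless stop immediately after the nasal /m/, so it voices to [d]. /huatonpamtidapeg/ → huatonbamdidapeg.
Rule 2 (intervocalic voicing): /t/ is a voiceless obstruent between vowels /a/ and /o/, so it voices to [d]. /p/ is a voiceless obstruent between vowels /a/ and /e/, so it voices to [b]. /huatonbamdidapeg/ → huadonbamdidabeg.
Rule 3 (final devoicing): /g/ is a voiced obstruent in word-final position, so it devoices to [k]. /huadonbamdidabeg/ → huadonbamdidabek.

huadonbamdidabek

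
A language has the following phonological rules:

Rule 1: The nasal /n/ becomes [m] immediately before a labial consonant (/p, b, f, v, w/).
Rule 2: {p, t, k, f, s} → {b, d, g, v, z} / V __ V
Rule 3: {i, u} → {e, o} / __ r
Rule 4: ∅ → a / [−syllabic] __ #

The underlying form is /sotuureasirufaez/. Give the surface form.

soduoreazeruvaeza

Rule 1 (nasal place assimilation): no segment meets the environment; /sotuureasirufaez/ is unchanged.
Rule 2 (intervocalic voicing): /t/ is a voiceless obstruent between vowels /o/ and /u/, so it voices to [d]. /s/ is a voiceless obstruent between vowels /a/ and /i/, so it voices to [z]. /f/ is a voiceless obstruent between vowels /u/ and /a/, so it voices to [v]. /sotuureasirufaez/ → soduureaziruvaez.
Rule 3 (pre-rhotic lowering): /u/ is a high vowel immediately before /r/, so it lowers to [o]. /i/ is a high vowel immediately before /r/, so it lowers to [e]. /soduureaziruvaez/ → soduoreazeruvaez.
Rule 4 (final a-epenthesis): the form ends in the consonant /z/, so [a] is inserted word-finally. /soduoreazeruvaez/ → soduoreazeruvaeza.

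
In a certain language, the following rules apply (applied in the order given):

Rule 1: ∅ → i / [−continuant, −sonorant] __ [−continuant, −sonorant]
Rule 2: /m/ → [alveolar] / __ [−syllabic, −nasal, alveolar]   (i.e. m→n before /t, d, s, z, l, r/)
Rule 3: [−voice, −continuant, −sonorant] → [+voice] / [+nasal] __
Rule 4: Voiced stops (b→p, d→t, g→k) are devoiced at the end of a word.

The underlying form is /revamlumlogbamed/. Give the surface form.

Rule 1 (stop-cluster i-epenthesis): /g/ and /b/ form a stop–stop cluster, so [i] is inserted between them. /revamlumlogbamed/ → revamlumlogibamed.
Rule 2 (nasal place assimilation): /m/ precedes the alveolar consonant /l/, so it assimilates in place to [n]. /m/ precedes the alveolar consonant /l/, so it assimilates in place to [n]. /revamlumlogibamed/ → revanlunlogibamed.
Rule 3 (post-nasal voicing): no segment meets the environment; /revanlunlogibamed/ is unchanged.
Rule 4 (final devoicing): /d/ is a voiced stop in word-final position, so it devoices to [t]. /revanlunlogibamed/ → revanlunlogibamet.

revanlunlogibamet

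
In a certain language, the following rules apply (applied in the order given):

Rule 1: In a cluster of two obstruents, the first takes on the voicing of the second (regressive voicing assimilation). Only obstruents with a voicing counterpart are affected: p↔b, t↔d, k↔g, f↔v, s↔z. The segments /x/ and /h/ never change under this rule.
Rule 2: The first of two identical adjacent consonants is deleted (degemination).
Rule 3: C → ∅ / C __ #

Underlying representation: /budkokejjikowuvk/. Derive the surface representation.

butkokejikowuf

Rule 1 (regressive voicing assimilation): /d/ precedes the voiceless obstruent /k/, so it devoices to [t] by assimilation. /v/ precedes the voiceless obstruent /k/, so it devoices to [f] by assimilation. /budkokejjikowuvk/ → butkokejjikowufk.
Rule 2 (degemination): /jj/ is a geminate; the first /j/ deletes. /butkokejjikowufk/ → butkokejikowufk.
Rule 3 (final cluster simplification): /k/ is the second consonant of a word-final cluster /fk/, so it deletes. /butkokejikowufk/ → butkokejikowuf.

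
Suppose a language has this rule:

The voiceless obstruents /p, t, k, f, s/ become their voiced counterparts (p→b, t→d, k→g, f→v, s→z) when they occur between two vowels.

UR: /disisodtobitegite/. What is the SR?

dizizodtobidegide

/s/ is a voiceless obstruent between vowels /i/ and /i/, so it voices to [z].
/s/ is a voiceless obstruent between vowels /i/ and /o/, so it voices to [z].
/t/ is a voiceless obstruent between vowels /i/ and /e/, so it voices to [d].
/t/ is a voiceless obstruent between vowels /i/ and /e/, so it voices to [d].
Surface form: [dizizodtobidegide].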